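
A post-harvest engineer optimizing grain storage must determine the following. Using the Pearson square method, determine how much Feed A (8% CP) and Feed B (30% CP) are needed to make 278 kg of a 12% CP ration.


parts_A = CP_b - target = 30 - 12 = 18
parts_B = target - CP_a = 12 - 8 = 4
total_parts = 18 + 4 = 22
Feed A = 278 * 18 / 22 = 227.45 kg
Feed B = 278 * 4 / 22 = 50.55 kg

227.45 kg


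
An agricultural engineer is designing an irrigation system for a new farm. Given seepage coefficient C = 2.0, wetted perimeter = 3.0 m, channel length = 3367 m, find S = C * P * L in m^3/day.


S = C * P * L
  = 2.0 * 3.0 * 3367
  = 20202 m^3/day


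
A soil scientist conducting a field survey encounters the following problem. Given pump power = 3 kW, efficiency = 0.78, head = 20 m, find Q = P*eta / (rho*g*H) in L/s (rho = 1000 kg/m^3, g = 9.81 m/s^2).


Q = (P * 1000 * eta) / (rho * g * H)
  = (3 * 1000 * 0.78) / (1000 * 9.81 * 20)
  = 2340 / 196200
  = 0.01193 m^3/s = 11.93 L/s


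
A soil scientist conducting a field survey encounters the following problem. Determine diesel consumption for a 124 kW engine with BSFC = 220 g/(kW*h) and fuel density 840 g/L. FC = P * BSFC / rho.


FC = P * BSFC / rho_fuel
   = 124 * 220 / 840
   = 27280 / 840
   = 32.48 L/h


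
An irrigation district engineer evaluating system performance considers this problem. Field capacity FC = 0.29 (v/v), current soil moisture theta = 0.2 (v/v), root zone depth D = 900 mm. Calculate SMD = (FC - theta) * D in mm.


SMD = (FC - theta) * D
    = (0.29 - 0.2) * 900
    = 0.090 * 900
    = 81 mm


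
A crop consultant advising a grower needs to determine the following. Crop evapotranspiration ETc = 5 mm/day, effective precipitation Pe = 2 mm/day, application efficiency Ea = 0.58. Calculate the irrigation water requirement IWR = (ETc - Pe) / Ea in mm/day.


IWR = (ETc - Pe) / Ea
    = (5 - 2) / 0.58
    = 3 / 0.58
    = 5.17 mm/day


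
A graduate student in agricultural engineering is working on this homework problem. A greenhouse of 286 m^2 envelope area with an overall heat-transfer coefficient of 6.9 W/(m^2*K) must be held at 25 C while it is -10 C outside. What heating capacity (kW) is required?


dT = 25 - (-10) = 35 K
Q = U * A * dT
  = 6.9 * 286 * 35
  = 69069 W = 69.07 kW


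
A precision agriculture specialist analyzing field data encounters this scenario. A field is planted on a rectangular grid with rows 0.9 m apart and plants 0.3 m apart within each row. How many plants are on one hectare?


D = 10000 / (row_sp * plant_sp)
  = 10000 / (0.9 * 0.3)
  = 10000 / 0.2700
  = 37037.04 plants/ha


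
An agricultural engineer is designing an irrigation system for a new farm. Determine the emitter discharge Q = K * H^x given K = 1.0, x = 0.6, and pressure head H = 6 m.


Q = K * H^x
  = 1.0 * 6^0.6
  = 1.0 * 2.9302
  = 2.93 L/h


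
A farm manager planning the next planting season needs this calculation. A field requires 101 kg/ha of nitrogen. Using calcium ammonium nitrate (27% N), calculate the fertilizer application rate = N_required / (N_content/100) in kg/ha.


Rate = N_required / (N_content / 100)
     = 101 / (27 / 100)
     = 101 / 0.27
     = 374.07 kg/ha


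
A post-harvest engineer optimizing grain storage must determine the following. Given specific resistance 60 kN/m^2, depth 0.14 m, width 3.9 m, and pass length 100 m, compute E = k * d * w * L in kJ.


E = k * d * w * L
  = 60 * 0.14 * 3.9 * 100
  = 3276 kJ


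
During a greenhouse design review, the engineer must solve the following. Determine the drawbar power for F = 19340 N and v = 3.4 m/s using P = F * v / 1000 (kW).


P = F * v / 1000
  = 19340 * 3.4 / 1000
  = 65756 / 1000
  = 65.76 kW


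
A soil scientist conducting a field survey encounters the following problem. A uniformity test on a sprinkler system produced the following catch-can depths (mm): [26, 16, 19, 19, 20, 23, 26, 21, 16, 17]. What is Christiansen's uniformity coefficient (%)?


xbar = 203 / 10 = 20.300
sum|xi - xbar| = 29.600
CU = 100 * (1 - 29.600 / (10 * 20.300))
   = 100 * (1 - 0.1458)
   = 85.42%


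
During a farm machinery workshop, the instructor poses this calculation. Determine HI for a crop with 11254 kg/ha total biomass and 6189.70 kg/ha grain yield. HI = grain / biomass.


HI = grain_yield / biomass
   = 6189.70 / 11254
   = 0.55


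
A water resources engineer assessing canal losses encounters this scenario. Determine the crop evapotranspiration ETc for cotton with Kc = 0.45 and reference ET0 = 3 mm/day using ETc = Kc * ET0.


ETc = Kc * ET0
    = 0.45 * 3
    = 1.35 mm/day


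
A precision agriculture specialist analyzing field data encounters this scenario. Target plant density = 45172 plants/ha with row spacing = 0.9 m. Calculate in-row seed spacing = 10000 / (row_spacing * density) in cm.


spacing = 10000 / (row_sp * density)
        = 10000 / (0.9 * 45172)
        = 10000 / 40654.80
        = 0.24597 m = 24.60 cm


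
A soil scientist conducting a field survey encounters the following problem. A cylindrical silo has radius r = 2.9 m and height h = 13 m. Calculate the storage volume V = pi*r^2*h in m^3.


V = pi * r^2 * h
  = pi * 2.9^2 * 13
  = pi * 8.41 * 13
  = 343.47 m^3


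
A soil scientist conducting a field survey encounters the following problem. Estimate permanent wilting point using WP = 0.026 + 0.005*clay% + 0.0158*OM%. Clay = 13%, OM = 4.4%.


WP = 0.026 + 0.005*13 + 0.0158*4.4
   = 0.026 + 0.0650 + 0.0695
   = 0.1605


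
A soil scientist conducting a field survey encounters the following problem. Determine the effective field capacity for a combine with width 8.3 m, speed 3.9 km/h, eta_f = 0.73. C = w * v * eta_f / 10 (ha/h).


C = w * v * eta_f / 10
  = 8.3 * 3.9 * 0.73 / 10
  = 23.63 / 10
  = 2.36 ha/h


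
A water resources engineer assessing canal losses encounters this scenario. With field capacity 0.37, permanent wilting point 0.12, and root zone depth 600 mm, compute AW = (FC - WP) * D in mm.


AW = (FC - WP) * D
   = (0.37 - 0.12) * 600
   = 0.25 * 600
   = 150 mm


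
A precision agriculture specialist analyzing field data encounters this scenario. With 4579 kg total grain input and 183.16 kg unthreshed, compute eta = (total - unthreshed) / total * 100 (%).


eta = (total - unthreshed) / total * 100
    = (4579 - 183.16) / 4579 * 100
    = 4395.84 / 4579 * 100
    = 96%


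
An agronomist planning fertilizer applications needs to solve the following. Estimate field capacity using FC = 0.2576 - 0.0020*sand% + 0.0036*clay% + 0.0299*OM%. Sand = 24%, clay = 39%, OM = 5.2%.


FC = 0.2576 - 0.0020*24 + 0.0036*39 + 0.0299*5.2
   = 0.2576 - 0.0480 + 0.1404 + 0.1555
   = 0.5055


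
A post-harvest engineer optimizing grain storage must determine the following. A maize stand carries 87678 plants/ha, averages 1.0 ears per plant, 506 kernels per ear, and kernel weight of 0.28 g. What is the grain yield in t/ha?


Y = density * ears * kernels * kw
  = 87678 * 1.0 * 506 * 0.28 g/ha
  = 12422219.04 g/ha
  = 12422.22 kg/ha = 12.42 t/ha


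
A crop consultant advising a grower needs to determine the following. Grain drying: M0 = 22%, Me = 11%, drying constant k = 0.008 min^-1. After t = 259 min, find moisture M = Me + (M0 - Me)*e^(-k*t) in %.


M = Me + (M0 - Me) * e^(-k*t)
  = 11 + (22 - 11) * e^(-0.008*259)
  = 11 + 11 * e^(-2.072)
  = 11 + 11 * 0.12593
  = 11 + 1.3853
  = 12.39%


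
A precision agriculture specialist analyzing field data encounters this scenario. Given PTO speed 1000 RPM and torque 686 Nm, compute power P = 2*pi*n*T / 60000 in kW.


P = 2*pi*n*T / 60000
  = 2*pi * 1000 * 686 / 60000
  = 4310265.12 / 60000
  = 71.84 kW


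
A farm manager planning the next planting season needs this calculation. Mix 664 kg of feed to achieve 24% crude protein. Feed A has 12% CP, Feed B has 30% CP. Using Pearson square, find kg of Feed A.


parts_A = CP_b - target = 30 - 24 = 6
parts_B = target - CP_a = 24 - 12 = 12
total_parts = 6 + 12 = 18
Feed A = 664 * 6 / 18 = 221.33 kg
Feed B = 664 * 12 / 18 = 442.67 kg

221.33 kg


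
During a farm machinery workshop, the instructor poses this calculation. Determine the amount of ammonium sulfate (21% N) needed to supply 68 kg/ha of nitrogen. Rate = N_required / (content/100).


Rate = N_required / (N_content / 100)
     = 68 / (21 / 100)
     = 68 / 0.21
     = 323.81 kg/ha


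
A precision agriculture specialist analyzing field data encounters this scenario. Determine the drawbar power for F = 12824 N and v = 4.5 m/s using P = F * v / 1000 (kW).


P = F * v / 1000
  = 12824 * 4.5 / 1000
  = 57708 / 1000
  = 57.71 kW


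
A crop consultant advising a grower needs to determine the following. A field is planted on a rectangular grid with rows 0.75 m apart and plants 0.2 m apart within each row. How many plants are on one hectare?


D = 10000 / (row_sp * plant_sp)
  = 10000 / (0.75 * 0.2)
  = 10000 / 0.1500
  = 66666.67 plants/ha


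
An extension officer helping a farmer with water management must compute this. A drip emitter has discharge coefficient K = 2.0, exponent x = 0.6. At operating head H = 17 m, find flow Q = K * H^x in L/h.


Q = K * H^x
  = 2.0 * 17^0.6
  = 2.0 * 5.4736
  = 10.95 L/h


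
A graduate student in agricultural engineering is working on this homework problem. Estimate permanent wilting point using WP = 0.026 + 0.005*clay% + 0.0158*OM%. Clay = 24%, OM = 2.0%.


WP = 0.026 + 0.005*24 + 0.0158*2.0
   = 0.026 + 0.1200 + 0.0316
   = 0.1776


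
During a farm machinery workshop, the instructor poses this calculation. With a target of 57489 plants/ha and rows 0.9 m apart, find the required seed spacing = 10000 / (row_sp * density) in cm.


spacing = 10000 / (row_sp * density)
        = 10000 / (0.9 * 57489)
        = 10000 / 51740.10
        = 0.19327 m = 19.33 cm


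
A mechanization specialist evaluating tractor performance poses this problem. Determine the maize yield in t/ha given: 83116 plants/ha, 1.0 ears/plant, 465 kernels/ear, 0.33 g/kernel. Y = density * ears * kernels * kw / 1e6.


Y = density * ears * kernels * kw
  = 83116 * 1.0 * 465 * 0.33 g/ha
  = 12754150.20 g/ha
  = 12754.15 kg/ha = 12.75 t/ha


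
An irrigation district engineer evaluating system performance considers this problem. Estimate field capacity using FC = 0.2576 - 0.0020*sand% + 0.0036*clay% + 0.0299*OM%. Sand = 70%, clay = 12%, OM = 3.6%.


FC = 0.2576 - 0.0020*70 + 0.0036*12 + 0.0299*3.6
   = 0.2576 - 0.1400 + 0.0432 + 0.1076
   = 0.2684


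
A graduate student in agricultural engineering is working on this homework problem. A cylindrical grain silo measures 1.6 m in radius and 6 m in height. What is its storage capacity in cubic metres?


V = pi * r^2 * h
  = pi * 1.6^2 * 6
  = pi * 2.56 * 6
  = 48.25 m^3


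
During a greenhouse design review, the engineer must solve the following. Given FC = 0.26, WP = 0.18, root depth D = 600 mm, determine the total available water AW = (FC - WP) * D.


AW = (FC - WP) * D
   = (0.26 - 0.18) * 600
   = 0.08 * 600
   = 48 mm


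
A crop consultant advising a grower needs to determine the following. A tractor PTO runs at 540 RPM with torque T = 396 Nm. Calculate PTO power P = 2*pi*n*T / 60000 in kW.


P = 2*pi*n*T / 60000
  = 2*pi * 540 * 396 / 60000
  = 1343596.35 / 60000
  = 22.39 kW


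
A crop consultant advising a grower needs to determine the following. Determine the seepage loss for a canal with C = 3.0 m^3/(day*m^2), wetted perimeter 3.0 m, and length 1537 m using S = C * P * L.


S = C * P * L
  = 3.0 * 3.0 * 1537
  = 13833 m^3/day


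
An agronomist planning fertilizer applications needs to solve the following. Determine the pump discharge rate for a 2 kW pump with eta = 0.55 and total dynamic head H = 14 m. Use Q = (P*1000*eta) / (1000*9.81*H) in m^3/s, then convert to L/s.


Q = (P * 1000 * eta) / (rho * g * H)
  = (2 * 1000 * 0.55) / (1000 * 9.81 * 14)
  = 1100 / 137340
  = 0.00801 m^3/s = 8.01 L/s


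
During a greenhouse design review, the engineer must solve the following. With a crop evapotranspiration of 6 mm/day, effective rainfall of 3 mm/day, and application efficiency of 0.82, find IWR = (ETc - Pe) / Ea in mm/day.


IWR = (ETc - Pe) / Ea
    = (6 - 3) / 0.82
    = 3 / 0.82
    = 3.66 mm/day


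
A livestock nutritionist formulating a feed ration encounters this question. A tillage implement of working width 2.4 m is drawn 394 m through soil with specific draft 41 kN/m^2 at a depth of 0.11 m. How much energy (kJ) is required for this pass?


E = k * d * w * L
  = 41 * 0.11 * 2.4 * 394
  = 4264.66 kJ


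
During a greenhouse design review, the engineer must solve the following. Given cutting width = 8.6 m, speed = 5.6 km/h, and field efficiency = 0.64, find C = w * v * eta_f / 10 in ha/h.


C = w * v * eta_f / 10
  = 8.6 * 5.6 * 0.64 / 10
  = 30.82 / 10
  = 3.08 ha/h


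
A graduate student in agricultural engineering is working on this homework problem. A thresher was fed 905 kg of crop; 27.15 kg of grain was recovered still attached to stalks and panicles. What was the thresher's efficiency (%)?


eta = (total - unthreshed) / total * 100
    = (905 - 27.15) / 905 * 100
    = 877.85 / 905 * 100
    = 97%


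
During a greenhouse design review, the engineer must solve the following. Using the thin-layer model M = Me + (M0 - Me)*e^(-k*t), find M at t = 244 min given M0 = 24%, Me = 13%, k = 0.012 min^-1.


M = Me + (M0 - Me) * e^(-k*t)
  = 13 + (24 - 13) * e^(-0.012*244)
  = 13 + 11 * e^(-2.928)
  = 13 + 11 * 0.05350
  = 13 + 0.5885
  = 13.59%


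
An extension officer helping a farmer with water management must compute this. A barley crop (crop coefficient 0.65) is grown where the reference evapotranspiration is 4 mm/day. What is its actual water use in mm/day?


ETc = Kc * ET0
    = 0.65 * 4
    = 2.60 mm/day


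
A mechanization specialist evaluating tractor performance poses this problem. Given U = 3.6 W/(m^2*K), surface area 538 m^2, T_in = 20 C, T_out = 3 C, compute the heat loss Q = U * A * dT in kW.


dT = 20 - (3) = 17 K
Q = U * A * dT
  = 3.6 * 538 * 17
  = 32925.60 W = 32.93 kW


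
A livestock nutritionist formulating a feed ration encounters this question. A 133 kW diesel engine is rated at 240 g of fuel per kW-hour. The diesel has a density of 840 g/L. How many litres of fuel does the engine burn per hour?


FC = P * BSFC / rho_fuel
   = 133 * 240 / 840
   = 31920 / 840
   = 38 L/h


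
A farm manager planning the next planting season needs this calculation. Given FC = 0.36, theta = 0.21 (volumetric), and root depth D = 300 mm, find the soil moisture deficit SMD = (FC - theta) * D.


SMD = (FC - theta) * D
    = (0.36 - 0.21) * 300
    = 0.150 * 300
    = 45 mm


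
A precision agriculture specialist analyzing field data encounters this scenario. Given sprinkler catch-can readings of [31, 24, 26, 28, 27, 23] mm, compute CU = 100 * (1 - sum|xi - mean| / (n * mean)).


xbar = 159 / 6 = 26.500
sum|xi - xbar| = 13
CU = 100 * (1 - 13 / (6 * 26.500))
   = 100 * (1 - 0.0818)
   = 91.82%


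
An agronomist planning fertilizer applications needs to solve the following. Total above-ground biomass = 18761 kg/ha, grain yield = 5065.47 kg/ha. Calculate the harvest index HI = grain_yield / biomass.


HI = grain_yield / biomass
   = 5065.47 / 18761
   = 0.27


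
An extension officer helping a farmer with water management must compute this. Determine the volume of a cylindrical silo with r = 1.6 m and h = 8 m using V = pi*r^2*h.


V = pi * r^2 * h
  = pi * 1.6^2 * 8
  = pi * 2.56 * 8
  = 64.34 m^3


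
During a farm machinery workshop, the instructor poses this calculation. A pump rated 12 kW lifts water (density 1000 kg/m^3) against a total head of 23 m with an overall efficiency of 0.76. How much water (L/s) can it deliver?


Q = (P * 1000 * eta) / (rho * g * H)
  = (12 * 1000 * 0.76) / (1000 * 9.81 * 23)
  = 9120 / 225630
  = 0.04042 m^3/s = 40.42 L/s


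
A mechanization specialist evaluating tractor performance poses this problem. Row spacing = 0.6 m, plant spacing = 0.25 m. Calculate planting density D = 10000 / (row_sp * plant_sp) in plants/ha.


D = 10000 / (row_sp * plant_sp)
  = 10000 / (0.6 * 0.25)
  = 10000 / 0.1500
  = 66666.67 plants/ha


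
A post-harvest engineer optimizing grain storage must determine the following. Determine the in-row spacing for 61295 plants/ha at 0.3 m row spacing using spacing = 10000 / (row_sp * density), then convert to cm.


spacing = 10000 / (row_sp * density)
        = 10000 / (0.3 * 61295)
        = 10000 / 18388.50
        = 0.54382 m = 54.38 cm


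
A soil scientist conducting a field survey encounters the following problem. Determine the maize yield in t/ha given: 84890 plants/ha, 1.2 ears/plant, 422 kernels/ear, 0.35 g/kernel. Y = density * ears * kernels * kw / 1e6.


Y = density * ears * kernels * kw
  = 84890 * 1.2 * 422 * 0.35 g/ha
  = 15045903.60 g/ha
  = 15045.90 kg/ha = 15.05 t/ha


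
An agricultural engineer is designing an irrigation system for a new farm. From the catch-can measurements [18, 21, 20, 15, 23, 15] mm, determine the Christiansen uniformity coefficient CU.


xbar = 112 / 6 = 18.667
sum|xi - xbar| = 16
CU = 100 * (1 - 16 / (6 * 18.667))
   = 100 * (1 - 0.1429)
   = 85.71%


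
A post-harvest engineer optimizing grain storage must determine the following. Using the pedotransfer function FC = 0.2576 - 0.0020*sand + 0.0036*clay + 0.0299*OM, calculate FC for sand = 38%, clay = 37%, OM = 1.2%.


FC = 0.2576 - 0.0020*38 + 0.0036*37 + 0.0299*1.2
   = 0.2576 - 0.0760 + 0.1332 + 0.0359
   = 0.3507


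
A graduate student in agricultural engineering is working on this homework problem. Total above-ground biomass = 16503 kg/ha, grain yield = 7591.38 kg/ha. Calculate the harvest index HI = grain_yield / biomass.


HI = grain_yield / biomass
   = 7591.38 / 16503
   = 0.46


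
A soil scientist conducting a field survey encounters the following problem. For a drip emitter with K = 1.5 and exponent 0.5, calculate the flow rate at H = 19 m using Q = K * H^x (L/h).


Q = K * H^x
  = 1.5 * 19^0.5
  = 1.5 * 4.3589
  = 6.54 L/h


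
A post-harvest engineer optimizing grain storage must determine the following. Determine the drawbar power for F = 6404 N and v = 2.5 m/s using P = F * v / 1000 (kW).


P = F * v / 1000
  = 6404 * 2.5 / 1000
  = 16010 / 1000
  = 16.01 kW


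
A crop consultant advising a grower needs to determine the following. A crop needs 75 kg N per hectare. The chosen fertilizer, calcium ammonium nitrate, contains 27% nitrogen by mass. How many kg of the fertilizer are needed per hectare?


Rate = N_required / (N_content / 100)
     = 75 / (27 / 100)
     = 75 / 0.27
     = 277.78 kg/ha


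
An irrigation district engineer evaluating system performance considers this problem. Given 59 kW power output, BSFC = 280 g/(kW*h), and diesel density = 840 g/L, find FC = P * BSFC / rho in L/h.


FC = P * BSFC / rho_fuel
   = 59 * 280 / 840
   = 16520 / 840
   = 19.67 L/h


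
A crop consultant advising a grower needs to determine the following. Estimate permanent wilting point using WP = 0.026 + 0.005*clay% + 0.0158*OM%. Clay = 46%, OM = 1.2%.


WP = 0.026 + 0.005*46 + 0.0158*1.2
   = 0.026 + 0.2300 + 0.0190
   = 0.2750


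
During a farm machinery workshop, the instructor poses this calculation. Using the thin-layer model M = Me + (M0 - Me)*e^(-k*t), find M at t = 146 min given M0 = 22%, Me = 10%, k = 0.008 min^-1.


M = Me + (M0 - Me) * e^(-k*t)
  = 10 + (22 - 10) * e^(-0.008*146)
  = 10 + 12 * e^(-1.168)
  = 10 + 12 * 0.31099
  = 10 + 3.7319
  = 13.73%


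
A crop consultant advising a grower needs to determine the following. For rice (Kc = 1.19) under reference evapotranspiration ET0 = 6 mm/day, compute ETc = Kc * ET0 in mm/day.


ETc = Kc * ET0
    = 1.19 * 6
    = 7.14 mm/day


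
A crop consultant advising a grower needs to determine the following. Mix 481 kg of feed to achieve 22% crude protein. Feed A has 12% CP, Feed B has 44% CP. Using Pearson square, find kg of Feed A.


parts_A = CP_b - target = 44 - 22 = 22
parts_B = target - CP_a = 22 - 12 = 10
total_parts = 22 + 10 = 32
Feed A = 481 * 22 / 32 = 330.69 kg
Feed B = 481 * 10 / 32 = 150.31 kg

330.69 kg


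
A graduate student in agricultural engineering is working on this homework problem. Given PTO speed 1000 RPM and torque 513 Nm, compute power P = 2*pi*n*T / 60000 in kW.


P = 2*pi*n*T / 60000
  = 2*pi * 1000 * 513 / 60000
  = 3223274.06 / 60000
  = 53.72 kW


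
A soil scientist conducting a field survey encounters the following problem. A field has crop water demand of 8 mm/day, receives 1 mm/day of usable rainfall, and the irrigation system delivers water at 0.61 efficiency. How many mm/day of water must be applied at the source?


IWR = (ETc - Pe) / Ea
    = (8 - 1) / 0.61
    = 7 / 0.61
    = 11.48 mm/day


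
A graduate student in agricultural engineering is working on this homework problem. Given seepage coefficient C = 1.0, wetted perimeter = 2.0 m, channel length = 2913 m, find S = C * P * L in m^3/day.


S = C * P * L
  = 1.0 * 2.0 * 2913
  = 5826 m^3/day


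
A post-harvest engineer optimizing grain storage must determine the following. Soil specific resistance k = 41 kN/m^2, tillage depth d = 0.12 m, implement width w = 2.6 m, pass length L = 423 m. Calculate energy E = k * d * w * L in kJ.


E = k * d * w * L
  = 41 * 0.12 * 2.6 * 423
  = 5411.02 kJ


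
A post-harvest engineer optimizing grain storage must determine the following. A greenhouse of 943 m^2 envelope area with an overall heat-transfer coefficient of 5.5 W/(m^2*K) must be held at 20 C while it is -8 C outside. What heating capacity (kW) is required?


dT = 20 - (-8) = 28 K
Q = U * A * dT
  = 5.5 * 943 * 28
  = 145222 W = 145.22 kW


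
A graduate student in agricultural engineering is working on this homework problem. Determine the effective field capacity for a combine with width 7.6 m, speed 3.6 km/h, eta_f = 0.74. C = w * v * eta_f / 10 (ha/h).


C = w * v * eta_f / 10
  = 7.6 * 3.6 * 0.74 / 10
  = 20.25 / 10
  = 2.02 ha/h


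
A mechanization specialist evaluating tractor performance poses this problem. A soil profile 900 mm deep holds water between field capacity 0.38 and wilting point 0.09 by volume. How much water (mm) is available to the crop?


AW = (FC - WP) * D
   = (0.38 - 0.09) * 900
   = 0.29 * 900
   = 261 mm


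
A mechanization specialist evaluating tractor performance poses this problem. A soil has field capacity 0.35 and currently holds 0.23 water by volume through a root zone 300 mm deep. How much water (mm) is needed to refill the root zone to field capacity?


SMD = (FC - theta) * D
    = (0.35 - 0.23) * 300
    = 0.120 * 300
    = 36 mm


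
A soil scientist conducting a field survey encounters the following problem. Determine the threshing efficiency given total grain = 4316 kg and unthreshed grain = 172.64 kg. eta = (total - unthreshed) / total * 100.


eta = (total - unthreshed) / total * 100
    = (4316 - 172.64) / 4316 * 100
    = 4143.36 / 4316 * 100
    = 96%


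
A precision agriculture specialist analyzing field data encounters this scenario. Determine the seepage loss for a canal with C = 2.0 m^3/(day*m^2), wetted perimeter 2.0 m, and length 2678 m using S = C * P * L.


S = C * P * L
  = 2.0 * 2.0 * 2678
  = 10712 m^3/day


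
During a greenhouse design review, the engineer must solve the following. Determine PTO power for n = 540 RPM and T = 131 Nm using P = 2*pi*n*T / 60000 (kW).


P = 2*pi*n*T / 60000
  = 2*pi * 540 * 131 / 60000
  = 444472.53 / 60000
  = 7.41 kW


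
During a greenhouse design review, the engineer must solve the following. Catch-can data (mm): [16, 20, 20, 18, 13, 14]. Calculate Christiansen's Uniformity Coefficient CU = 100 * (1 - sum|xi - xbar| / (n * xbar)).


xbar = 101 / 6 = 16.833
sum|xi - xbar| = 15
CU = 100 * (1 - 15 / (6 * 16.833))
   = 100 * (1 - 0.1485)
   = 85.15%


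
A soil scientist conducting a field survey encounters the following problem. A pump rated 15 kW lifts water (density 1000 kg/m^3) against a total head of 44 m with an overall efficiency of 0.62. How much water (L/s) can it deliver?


Q = (P * 1000 * eta) / (rho * g * H)
  = (15 * 1000 * 0.62) / (1000 * 9.81 * 44)
  = 9300 / 431640
  = 0.02155 m^3/s = 21.55 L/s


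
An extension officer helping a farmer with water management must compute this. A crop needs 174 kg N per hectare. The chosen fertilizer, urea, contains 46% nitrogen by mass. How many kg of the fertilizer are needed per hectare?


Rate = N_required / (N_content / 100)
     = 174 / (46 / 100)
     = 174 / 0.46
     = 378.26 kg/ha


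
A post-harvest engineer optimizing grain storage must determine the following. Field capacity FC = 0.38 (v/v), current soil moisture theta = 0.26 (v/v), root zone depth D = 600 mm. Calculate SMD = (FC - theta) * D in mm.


SMD = (FC - theta) * D
    = (0.38 - 0.26) * 600
    = 0.120 * 600
    = 72 mm


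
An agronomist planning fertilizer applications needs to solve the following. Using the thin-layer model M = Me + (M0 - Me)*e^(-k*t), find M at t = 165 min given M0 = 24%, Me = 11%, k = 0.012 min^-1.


M = Me + (M0 - Me) * e^(-k*t)
  = 11 + (24 - 11) * e^(-0.012*165)
  = 11 + 13 * e^(-1.980)
  = 11 + 13 * 0.13807
  = 11 + 1.7949
  = 12.79%


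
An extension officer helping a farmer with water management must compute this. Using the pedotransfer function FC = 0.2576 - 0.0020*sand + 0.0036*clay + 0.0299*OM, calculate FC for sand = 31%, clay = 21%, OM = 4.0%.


FC = 0.2576 - 0.0020*31 + 0.0036*21 + 0.0299*4.0
   = 0.2576 - 0.0620 + 0.0756 + 0.1196
   = 0.3908


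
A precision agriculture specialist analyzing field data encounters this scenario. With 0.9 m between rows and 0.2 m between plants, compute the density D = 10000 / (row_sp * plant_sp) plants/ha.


D = 10000 / (row_sp * plant_sp)
  = 10000 / (0.9 * 0.2)
  = 10000 / 0.1800
  = 55555.56 plants/ha


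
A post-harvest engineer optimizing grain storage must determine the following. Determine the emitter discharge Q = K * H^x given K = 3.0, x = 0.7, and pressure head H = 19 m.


Q = K * H^x
  = 3.0 * 19^0.7
  = 3.0 * 7.8547
  = 23.56 L/h


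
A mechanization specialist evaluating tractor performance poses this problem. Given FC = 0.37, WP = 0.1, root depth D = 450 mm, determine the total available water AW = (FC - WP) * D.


AW = (FC - WP) * D
   = (0.37 - 0.1) * 450
   = 0.27 * 450
   = 121.50 mm


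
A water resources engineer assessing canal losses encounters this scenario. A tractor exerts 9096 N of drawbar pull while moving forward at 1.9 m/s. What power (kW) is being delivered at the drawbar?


P = F * v / 1000
  = 9096 * 1.9 / 1000
  = 17282.40 / 1000
  = 17.28 kW


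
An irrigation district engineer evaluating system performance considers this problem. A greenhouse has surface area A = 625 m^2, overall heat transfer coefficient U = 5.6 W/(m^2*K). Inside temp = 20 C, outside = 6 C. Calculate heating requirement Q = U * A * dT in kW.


dT = 20 - (6) = 14 K
Q = U * A * dT
  = 5.6 * 625 * 14
  = 49000 W = 49 kW


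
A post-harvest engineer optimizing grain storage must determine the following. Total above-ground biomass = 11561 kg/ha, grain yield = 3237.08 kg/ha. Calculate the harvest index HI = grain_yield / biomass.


HI = grain_yield / biomass
   = 3237.08 / 11561
   = 0.28


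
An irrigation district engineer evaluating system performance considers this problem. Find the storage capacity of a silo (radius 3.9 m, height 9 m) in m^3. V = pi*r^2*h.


V = pi * r^2 * h
  = pi * 3.9^2 * 9
  = pi * 15.21 * 9
  = 430.05 m^3


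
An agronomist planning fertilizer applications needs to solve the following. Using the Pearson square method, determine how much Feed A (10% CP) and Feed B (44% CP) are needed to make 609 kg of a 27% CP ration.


parts_A = CP_b - target = 44 - 27 = 17
parts_B = target - CP_a = 27 - 10 = 17
total_parts = 17 + 17 = 34
Feed A = 609 * 17 / 34 = 304.50 kg
Feed B = 609 * 17 / 34 = 304.50 kg


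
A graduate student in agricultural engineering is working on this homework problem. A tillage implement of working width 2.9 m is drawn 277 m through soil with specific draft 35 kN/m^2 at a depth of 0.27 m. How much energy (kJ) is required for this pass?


E = k * d * w * L
  = 35 * 0.27 * 2.9 * 277
  = 7591.19 kJ


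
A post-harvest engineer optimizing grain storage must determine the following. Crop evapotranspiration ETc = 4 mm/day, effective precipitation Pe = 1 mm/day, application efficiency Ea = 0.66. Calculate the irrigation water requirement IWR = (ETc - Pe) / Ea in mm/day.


IWR = (ETc - Pe) / Ea
    = (4 - 1) / 0.66
    = 3 / 0.66
    = 4.55 mm/day


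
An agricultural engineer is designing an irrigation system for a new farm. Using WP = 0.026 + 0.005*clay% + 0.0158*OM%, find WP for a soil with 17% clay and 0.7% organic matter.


WP = 0.026 + 0.005*17 + 0.0158*0.7
   = 0.026 + 0.0850 + 0.0111
   = 0.1221


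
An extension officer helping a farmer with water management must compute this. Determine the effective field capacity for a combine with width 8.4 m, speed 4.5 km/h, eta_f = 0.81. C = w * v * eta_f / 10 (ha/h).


C = w * v * eta_f / 10
  = 8.4 * 4.5 * 0.81 / 10
  = 30.62 / 10
  = 3.06 ha/h


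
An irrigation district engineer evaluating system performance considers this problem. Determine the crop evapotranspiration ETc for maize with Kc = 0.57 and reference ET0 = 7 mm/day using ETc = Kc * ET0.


ETc = Kc * ET0
    = 0.57 * 7
    = 3.99 mm/day


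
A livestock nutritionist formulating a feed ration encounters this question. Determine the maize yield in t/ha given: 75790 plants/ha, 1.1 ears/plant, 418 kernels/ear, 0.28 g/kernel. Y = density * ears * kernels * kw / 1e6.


Y = density * ears * kernels * kw
  = 75790 * 1.1 * 418 * 0.28 g/ha
  = 9757507.76 g/ha
  = 9757.51 kg/ha = 9.76 t/ha


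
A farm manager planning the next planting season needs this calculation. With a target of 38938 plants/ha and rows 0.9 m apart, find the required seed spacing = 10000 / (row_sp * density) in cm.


spacing = 10000 / (row_sp * density)
        = 10000 / (0.9 * 38938)
        = 10000 / 35044.20
        = 0.28535 m = 28.54 cm


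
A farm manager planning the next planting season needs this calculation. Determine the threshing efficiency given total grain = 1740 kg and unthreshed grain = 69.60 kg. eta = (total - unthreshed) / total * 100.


eta = (total - unthreshed) / total * 100
    = (1740 - 69.60) / 1740 * 100
    = 1670.40 / 1740 * 100
    = 96%


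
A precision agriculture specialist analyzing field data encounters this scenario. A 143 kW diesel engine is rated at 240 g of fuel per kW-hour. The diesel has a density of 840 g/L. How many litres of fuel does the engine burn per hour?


FC = P * BSFC / rho_fuel
   = 143 * 240 / 840
   = 34320 / 840
   = 40.86 L/h


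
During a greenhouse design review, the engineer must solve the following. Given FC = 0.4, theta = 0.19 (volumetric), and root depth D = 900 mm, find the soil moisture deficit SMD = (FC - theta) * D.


SMD = (FC - theta) * D
    = (0.4 - 0.19) * 900
    = 0.210 * 900
    = 189 mm


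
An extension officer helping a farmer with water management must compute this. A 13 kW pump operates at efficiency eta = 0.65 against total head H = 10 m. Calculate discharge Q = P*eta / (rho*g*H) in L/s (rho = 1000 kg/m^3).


Q = (P * 1000 * eta) / (rho * g * H)
  = (13 * 1000 * 0.65) / (1000 * 9.81 * 10)
  = 8450 / 98100
  = 0.08614 m^3/s = 86.14 L/s


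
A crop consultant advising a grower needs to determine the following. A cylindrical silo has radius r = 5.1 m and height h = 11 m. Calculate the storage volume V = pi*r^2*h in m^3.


V = pi * r^2 * h
  = pi * 5.1^2 * 11
  = pi * 26.01 * 11
  = 898.84 m^3


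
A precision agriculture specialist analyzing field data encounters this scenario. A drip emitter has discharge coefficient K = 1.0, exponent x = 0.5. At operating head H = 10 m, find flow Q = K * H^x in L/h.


Q = K * H^x
  = 1.0 * 10^0.5
  = 1.0 * 3.1623
  = 3.16 L/h


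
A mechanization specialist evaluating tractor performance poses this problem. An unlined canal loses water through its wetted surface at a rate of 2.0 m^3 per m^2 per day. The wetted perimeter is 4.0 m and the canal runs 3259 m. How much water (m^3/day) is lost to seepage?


S = C * P * L
  = 2.0 * 4.0 * 3259
  = 26072 m^3/day


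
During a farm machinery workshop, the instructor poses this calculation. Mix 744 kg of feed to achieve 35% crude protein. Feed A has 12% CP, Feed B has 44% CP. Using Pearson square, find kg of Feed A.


parts_A = CP_b - target = 44 - 35 = 9
parts_B = target - CP_a = 35 - 12 = 23
total_parts = 9 + 23 = 32
Feed A = 744 * 9 / 32 = 209.25 kg
Feed B = 744 * 23 / 32 = 534.75 kg

209.25 kg


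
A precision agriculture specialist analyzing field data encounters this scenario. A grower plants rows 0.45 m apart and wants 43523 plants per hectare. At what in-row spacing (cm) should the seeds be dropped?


spacing = 10000 / (row_sp * density)
        = 10000 / (0.45 * 43523)
        = 10000 / 19585.35
        = 0.51059 m = 51.06 cm


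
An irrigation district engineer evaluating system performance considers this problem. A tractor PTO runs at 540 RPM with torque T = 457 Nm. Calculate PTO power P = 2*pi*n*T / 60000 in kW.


P = 2*pi*n*T / 60000
  = 2*pi * 540 * 457 / 60000
  = 1550564.47 / 60000
  = 25.84 kW


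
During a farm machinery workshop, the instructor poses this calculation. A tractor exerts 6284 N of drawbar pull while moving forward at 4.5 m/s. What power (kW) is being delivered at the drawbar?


P = F * v / 1000
  = 6284 * 4.5 / 1000
  = 28278 / 1000
  = 28.28 kW


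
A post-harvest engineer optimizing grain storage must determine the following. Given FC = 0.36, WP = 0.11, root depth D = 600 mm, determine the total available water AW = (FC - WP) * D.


AW = (FC - WP) * D
   = (0.36 - 0.11) * 600
   = 0.25 * 600
   = 150 mm


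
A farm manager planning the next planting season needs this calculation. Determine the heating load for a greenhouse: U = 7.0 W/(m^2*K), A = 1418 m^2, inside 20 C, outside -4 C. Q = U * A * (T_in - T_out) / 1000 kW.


dT = 20 - (-4) = 24 K
Q = U * A * dT
  = 7.0 * 1418 * 24
  = 238224 W = 238.22 kW


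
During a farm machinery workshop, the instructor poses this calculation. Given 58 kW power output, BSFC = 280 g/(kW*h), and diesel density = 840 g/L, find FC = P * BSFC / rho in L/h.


FC = P * BSFC / rho_fuel
   = 58 * 280 / 840
   = 16240 / 840
   = 19.33 L/h


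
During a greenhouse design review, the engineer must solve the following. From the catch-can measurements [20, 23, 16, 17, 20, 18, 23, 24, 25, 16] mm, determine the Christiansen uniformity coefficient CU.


xbar = 202 / 10 = 20.200
sum|xi - xbar| = 28.400
CU = 100 * (1 - 28.400 / (10 * 20.200))
   = 100 * (1 - 0.1406)
   = 85.94%


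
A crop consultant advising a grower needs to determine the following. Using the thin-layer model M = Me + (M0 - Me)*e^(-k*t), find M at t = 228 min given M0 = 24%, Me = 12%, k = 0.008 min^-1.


M = Me + (M0 - Me) * e^(-k*t)
  = 12 + (24 - 12) * e^(-0.008*228)
  = 12 + 12 * e^(-1.824)
  = 12 + 12 * 0.16138
  = 12 + 1.9365
  = 13.94%


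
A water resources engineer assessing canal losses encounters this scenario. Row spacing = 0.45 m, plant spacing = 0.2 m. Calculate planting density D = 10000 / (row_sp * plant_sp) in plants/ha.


D = 10000 / (row_sp * plant_sp)
  = 10000 / (0.45 * 0.2)
  = 10000 / 0.0900
  = 111111.11 plants/ha


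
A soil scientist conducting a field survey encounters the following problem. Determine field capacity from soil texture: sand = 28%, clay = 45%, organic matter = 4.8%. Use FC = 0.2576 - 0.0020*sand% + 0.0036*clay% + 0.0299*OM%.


FC = 0.2576 - 0.0020*28 + 0.0036*45 + 0.0299*4.8
   = 0.2576 - 0.0560 + 0.1620 + 0.1435
   = 0.5071


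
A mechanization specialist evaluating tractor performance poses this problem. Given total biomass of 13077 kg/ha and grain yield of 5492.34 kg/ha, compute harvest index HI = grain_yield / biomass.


HI = grain_yield / biomass
   = 5492.34 / 13077
   = 0.42


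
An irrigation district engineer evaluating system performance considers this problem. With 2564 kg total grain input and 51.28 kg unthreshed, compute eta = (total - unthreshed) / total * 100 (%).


eta = (total - unthreshed) / total * 100
    = (2564 - 51.28) / 2564 * 100
    = 2512.72 / 2564 * 100
    = 98%


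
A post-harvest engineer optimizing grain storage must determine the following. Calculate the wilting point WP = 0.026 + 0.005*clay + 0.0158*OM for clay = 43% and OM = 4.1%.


WP = 0.026 + 0.005*43 + 0.0158*4.1
   = 0.026 + 0.2150 + 0.0648
   = 0.3058


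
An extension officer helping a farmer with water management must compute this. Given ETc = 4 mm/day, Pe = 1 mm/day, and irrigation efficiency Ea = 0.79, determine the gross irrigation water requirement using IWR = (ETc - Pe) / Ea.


IWR = (ETc - Pe) / Ea
    = (4 - 1) / 0.79
    = 3 / 0.79
    = 3.80 mm/day


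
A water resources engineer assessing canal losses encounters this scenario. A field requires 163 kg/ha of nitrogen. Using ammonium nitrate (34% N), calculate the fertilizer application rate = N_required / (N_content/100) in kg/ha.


Rate = N_required / (N_content / 100)
     = 163 / (34 / 100)
     = 163 / 0.34
     = 479.41 kg/ha


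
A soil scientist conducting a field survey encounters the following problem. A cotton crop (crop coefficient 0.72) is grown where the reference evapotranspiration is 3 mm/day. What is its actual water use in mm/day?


ETc = Kc * ET0
    = 0.72 * 3
    = 2.16 mm/day


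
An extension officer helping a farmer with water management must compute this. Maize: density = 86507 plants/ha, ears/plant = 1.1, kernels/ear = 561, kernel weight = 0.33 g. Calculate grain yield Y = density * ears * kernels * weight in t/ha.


Y = density * ears * kernels * kw
  = 86507 * 1.1 * 561 * 0.33 g/ha
  = 17616545.00 g/ha
  = 17616.55 kg/ha = 17.62 t/ha


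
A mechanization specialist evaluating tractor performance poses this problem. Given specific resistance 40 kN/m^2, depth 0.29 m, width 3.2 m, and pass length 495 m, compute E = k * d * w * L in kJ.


E = k * d * w * L
  = 40 * 0.29 * 3.2 * 495
  = 18374.40 kJ


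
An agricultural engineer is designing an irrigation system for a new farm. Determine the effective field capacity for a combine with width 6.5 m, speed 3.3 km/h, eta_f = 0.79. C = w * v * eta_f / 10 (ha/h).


C = w * v * eta_f / 10
  = 6.5 * 3.3 * 0.79 / 10
  = 16.95 / 10
  = 1.69 ha/h


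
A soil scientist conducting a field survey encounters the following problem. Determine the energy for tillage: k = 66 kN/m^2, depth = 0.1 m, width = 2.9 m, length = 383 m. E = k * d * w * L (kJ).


E = k * d * w * L
  = 66 * 0.1 * 2.9 * 383
  = 7330.62 kJ


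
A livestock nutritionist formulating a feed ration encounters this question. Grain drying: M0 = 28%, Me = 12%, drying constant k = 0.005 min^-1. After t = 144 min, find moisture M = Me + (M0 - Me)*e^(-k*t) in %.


M = Me + (M0 - Me) * e^(-k*t)
  = 12 + (28 - 12) * e^(-0.005*144)
  = 12 + 16 * e^(-0.720)
  = 12 + 16 * 0.48675
  = 12 + 7.7880
  = 19.79%


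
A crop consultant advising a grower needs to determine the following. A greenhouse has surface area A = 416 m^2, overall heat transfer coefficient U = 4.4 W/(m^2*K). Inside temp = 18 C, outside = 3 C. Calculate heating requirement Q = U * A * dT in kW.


dT = 18 - (3) = 15 K
Q = U * A * dT
  = 4.4 * 416 * 15
  = 27456 W = 27.46 kW


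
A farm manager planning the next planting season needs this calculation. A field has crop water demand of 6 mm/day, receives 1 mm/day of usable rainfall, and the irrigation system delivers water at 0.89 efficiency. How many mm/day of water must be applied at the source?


IWR = (ETc - Pe) / Ea
    = (6 - 1) / 0.89
    = 5 / 0.89
    = 5.62 mm/day
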